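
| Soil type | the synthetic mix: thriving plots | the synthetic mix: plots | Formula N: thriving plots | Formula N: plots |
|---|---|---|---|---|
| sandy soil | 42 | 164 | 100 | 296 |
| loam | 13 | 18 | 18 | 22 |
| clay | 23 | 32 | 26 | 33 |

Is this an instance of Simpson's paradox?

No

Sandy soil: the synthetic mix 42/164 = 25.6%, Formula N 100/296 = 33.8% → Formula N
Loam: the synthetic mix 13/18 = 72.2%, Formula N 18/22 = 81.8% → Formula N
Clay: the synthetic mix 23/32 = 71.9%, Formula N 26/33 = 78.8% → Formula N
Overall: the synthetic mix 78/214 = 36.4%, Formula N 144/351 = 41.0% → Formula N
Formula N wins overall and in every soil group — no reversal.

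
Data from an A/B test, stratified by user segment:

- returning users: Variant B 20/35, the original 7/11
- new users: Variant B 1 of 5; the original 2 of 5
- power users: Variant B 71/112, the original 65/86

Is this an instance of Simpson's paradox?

No

Returning users: Variant B 20/35 = 57.1%, the original 7/11 = 63.6% → the original
New users: Variant B 1/5 = 20.0%, the original 2/5 = 40.0% → the original
Power users: Variant B 71/112 = 63.4%, the original 65/86 = 75.6% → the original
Overall: Variant B 92/152 = 60.5%, the original 74/102 = 72.5% → the original
The original wins overall and in every user group — no reversal.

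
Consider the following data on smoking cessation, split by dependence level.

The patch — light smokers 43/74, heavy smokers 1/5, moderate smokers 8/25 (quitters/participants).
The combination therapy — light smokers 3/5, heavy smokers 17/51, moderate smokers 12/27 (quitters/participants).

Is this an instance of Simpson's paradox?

Yes

Light smokers: the patch 43/74 = 58.1%, the combination therapy 3/5 = 60.0% → the combination therapy
Heavy smokers: the patch 1/5 = 20.0%, the combination therapy 17/51 = 33.3% → the combination therapy
Moderate smokers: the patch 8/25 = 32.0%, the combination therapy 12/27 = 44.4% → the combination therapy
Overall: the patch 52/104 = 50.0%, the combination therapy 32/83 = 38.6% → the patch
The combination therapy wins each dependence group but the patch wins overall — the comparison reverses. The combination therapy's participants skew toward heavy smokers, which has a lower base rate.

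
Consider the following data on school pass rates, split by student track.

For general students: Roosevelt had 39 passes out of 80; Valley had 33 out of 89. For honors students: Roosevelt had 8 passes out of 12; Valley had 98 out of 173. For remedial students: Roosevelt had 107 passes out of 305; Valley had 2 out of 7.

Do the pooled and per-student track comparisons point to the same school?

General: Roosevelt 39/80 = 48.8%, Valley 33/89 = 37.1% → Roosevelt
Honors: Roosevelt 8/12 = 66.7%, Valley 98/173 = 56.6% → Roosevelt
Remedial: Roosevelt 107/305 = 35.1%, Valley 2/7 = 28.6% → Roosevelt
Overall: Roosevelt 154/397 = 38.8%, Valley 133/269 = 49.4% → Valley
Roosevelt wins each student group but Valley wins overall — the comparison reverses. Roosevelt's students skew toward remedial, which has a lower base rate.

No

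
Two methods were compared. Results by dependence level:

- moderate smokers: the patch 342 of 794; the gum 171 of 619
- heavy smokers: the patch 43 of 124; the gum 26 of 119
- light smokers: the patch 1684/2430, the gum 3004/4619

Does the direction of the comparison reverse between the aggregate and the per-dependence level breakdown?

Moderate smokers: the patch 342/794 = 43.1%, the gum 171/619 = 27.6% → the patch
Heavy smokers: the patch 43/124 = 34.7%, the gum 26/119 = 21.8% → the patch
Light smokers: the patch 1684/2430 = 69.3%, the gum 3004/4619 = 65.0% → the patch
Overall: the patch 2069/3348 = 61.8%, the gum 3201/5357 = 59.8% → the patch
The patch wins overall and in every dependence group — no reversal.

No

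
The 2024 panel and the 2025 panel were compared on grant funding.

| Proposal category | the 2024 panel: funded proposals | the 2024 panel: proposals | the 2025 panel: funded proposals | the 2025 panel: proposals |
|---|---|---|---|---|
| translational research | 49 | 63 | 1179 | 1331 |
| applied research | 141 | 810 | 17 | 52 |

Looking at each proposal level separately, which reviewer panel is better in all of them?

the 2025 panel

Translational research: the 2024 panel 49/63 = 77.8%, the 2025 panel 1179/1331 = 88.6% → the 2025 panel
Applied research: the 2024 panel 141/810 = 17.4%, the 2025 panel 17/52 = 32.7% → the 2025 panel
The 2025 panel has the higher rate in both groups.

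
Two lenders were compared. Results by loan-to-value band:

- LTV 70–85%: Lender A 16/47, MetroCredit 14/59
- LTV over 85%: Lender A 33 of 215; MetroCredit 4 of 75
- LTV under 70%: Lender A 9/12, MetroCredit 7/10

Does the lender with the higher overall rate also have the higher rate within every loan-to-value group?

Yes

LTV 70–85%: Lender A 16/47 = 34.0%, MetroCredit 14/59 = 23.7% → Lender A
LTV over 85%: Lender A 33/215 = 15.3%, MetroCredit 4/75 = 5.3% → Lender A
LTV under 70%: Lender A 9/12 = 75.0%, MetroCredit 7/10 = 70.0% → Lender A
Overall: Lender A 58/274 = 21.2%, MetroCredit 25/144 = 17.4% → Lender A
Lender A wins overall and in every loan-to-value group — no reversal.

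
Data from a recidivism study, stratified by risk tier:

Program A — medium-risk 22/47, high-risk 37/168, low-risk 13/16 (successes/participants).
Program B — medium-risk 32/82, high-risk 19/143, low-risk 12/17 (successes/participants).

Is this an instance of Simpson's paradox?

No

Medium-risk: Program A 22/47 = 46.8%, Program B 32/82 = 39.0% → Program A
High-risk: Program A 37/168 = 22.0%, Program B 19/143 = 13.3% → Program A
Low-risk: Program A 13/16 = 81.2%, Program B 12/17 = 70.6% → Program A
Overall: Program A 72/231 = 31.2%, Program B 63/242 = 26.0% → Program A
Program A wins overall and in every risk group — no reversal.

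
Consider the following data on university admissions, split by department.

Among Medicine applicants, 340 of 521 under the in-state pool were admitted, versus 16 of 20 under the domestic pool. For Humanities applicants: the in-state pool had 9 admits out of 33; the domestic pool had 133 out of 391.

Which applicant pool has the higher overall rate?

Medicine: the in-state pool 340/521 = 65.3%, the domestic pool 16/20 = 80.0% → the domestic pool
Humanities: the in-state pool 9/33 = 27.3%, the domestic pool 133/391 = 34.0% → the domestic pool
Overall: the in-state pool 349/554 = 63.0%, the domestic pool 149/411 = 36.3% → the in-state pool
(The domestic pool wins every department group but the in-state pool wins overall — the domestic pool's applicants skew toward the low-rate Humanities group.)

the in-state pool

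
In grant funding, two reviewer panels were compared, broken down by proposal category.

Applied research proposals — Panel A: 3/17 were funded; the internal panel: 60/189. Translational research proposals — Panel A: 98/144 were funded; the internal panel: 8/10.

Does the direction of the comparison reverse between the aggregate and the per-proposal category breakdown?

Yes

Applied research: Panel A 3/17 = 17.6%, the internal panel 60/189 = 31.7% → the internal panel
Translational research: Panel A 98/144 = 68.1%, the internal panel 8/10 = 80.0% → the internal panel
Overall: Panel A 101/161 = 62.7%, the internal panel 68/199 = 34.2% → Panel A
The internal panel wins each proposal group but Panel A wins overall — the comparison reverses. The internal panel's proposals skew toward applied research, which has a lower base rate.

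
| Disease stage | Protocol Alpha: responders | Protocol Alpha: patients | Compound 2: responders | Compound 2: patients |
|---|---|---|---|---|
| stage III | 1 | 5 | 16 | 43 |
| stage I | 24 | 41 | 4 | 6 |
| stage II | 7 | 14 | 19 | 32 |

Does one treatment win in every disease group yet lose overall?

Yes

Stage III: Protocol Alpha 1/5 = 20.0%, Compound 2 16/43 = 37.2% → Compound 2
Stage I: Protocol Alpha 24/41 = 58.5%, Compound 2 4/6 = 66.7% → Compound 2
Stage II: Protocol Alpha 7/14 = 50.0%, Compound 2 19/32 = 59.4% → Compound 2
Overall: Protocol Alpha 32/60 = 53.3%, Compound 2 39/81 = 48.1% → Protocol Alpha
Compound 2 wins each disease group but Protocol Alpha wins overall — the comparison reverses. Compound 2's patients skew toward stage III, which has a lower base rate.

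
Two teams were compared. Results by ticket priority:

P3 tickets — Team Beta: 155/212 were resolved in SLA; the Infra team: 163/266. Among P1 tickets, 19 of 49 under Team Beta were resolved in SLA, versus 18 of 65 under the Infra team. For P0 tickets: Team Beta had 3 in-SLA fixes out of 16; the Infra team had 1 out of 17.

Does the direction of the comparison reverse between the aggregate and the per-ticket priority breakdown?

No

P3: Team Beta 155/212 = 73.1%, the Infra team 163/266 = 61.3% → Team Beta
P1: Team Beta 19/49 = 38.8%, the Infra team 18/65 = 27.7% → Team Beta
P0: Team Beta 3/16 = 18.8%, the Infra team 1/17 = 5.9% → Team Beta
Overall: Team Beta 177/277 = 63.9%, the Infra team 182/348 = 52.3% → Team Beta
Team Beta wins overall and in every ticket group — no reversal.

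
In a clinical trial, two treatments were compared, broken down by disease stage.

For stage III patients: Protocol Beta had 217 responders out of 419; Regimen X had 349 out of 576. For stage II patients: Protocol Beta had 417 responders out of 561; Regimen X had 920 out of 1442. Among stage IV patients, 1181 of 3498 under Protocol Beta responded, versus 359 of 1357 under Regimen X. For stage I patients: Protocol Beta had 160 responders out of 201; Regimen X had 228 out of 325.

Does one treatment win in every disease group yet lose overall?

Stage III: Protocol Beta 217/419 = 51.8%, Regimen X 349/576 = 60.6% → Regimen X
Stage II: Protocol Beta 417/561 = 74.3%, Regimen X 920/1442 = 63.8% → Protocol Beta
Stage IV: Protocol Beta 1181/3498 = 33.8%, Regimen X 359/1357 = 26.5% → Protocol Beta
Stage I: Protocol Beta 160/201 = 79.6%, Regimen X 228/325 = 70.2% → Protocol Beta
Overall: Protocol Beta 1975/4679 = 42.2%, Regimen X 1856/3700 = 50.2% → Regimen X
Neither sweeps: Protocol Beta wins 3 of 4 groups, Regimen X wins 1. Regimen X wins overall but not every group — no Simpson reversal.

No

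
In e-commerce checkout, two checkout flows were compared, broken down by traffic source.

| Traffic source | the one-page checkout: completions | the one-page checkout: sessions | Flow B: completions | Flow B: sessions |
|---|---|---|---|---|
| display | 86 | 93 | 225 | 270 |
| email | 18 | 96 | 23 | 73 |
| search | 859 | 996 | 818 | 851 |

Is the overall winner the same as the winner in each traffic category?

Display: the one-page checkout 86/93 = 92.5%, Flow B 225/270 = 83.3% → the one-page checkout
Email: the one-page checkout 18/96 = 18.8%, Flow B 23/73 = 31.5% → Flow B
Search: the one-page checkout 859/996 = 86.2%, Flow B 818/851 = 96.1% → Flow B
Overall: the one-page checkout 963/1185 = 81.3%, Flow B 1066/1194 = 89.3% → Flow B
Neither sweeps: the one-page checkout wins 1 of 3 groups, Flow B wins 2. Flow B wins overall but not every group — no Simpson reversal.

No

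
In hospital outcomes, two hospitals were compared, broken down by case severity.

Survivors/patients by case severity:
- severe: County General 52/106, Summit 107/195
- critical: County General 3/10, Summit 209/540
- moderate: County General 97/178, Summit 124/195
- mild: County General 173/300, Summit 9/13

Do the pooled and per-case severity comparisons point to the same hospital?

No

Severe: County General 52/106 = 49.1%, Summit 107/195 = 54.9% → Summit
Critical: County General 3/10 = 30.0%, Summit 209/540 = 38.7% → Summit
Moderate: County General 97/178 = 54.5%, Summit 124/195 = 63.6% → Summit
Mild: County General 173/300 = 57.7%, Summit 9/13 = 69.2% → Summit
Overall: County General 325/594 = 54.7%, Summit 449/943 = 47.6% → County General
Summit wins each case group but County General wins overall — the comparison reverses. Summit's patients skew toward critical, which has a lower base rate.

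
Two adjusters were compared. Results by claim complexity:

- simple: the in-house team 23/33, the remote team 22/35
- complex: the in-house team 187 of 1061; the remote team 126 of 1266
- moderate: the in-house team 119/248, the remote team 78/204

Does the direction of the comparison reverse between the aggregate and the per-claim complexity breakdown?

Simple: the in-house team 23/33 = 69.7%, the remote team 22/35 = 62.9% → the in-house team
Complex: the in-house team 187/1061 = 17.6%, the remote team 126/1266 = 10.0% → the in-house team
Moderate: the in-house team 119/248 = 48.0%, the remote team 78/204 = 38.2% → the in-house team
Overall: the in-house team 329/1342 = 24.5%, the remote team 226/1505 = 15.0% → the in-house team
The in-house team wins overall and in every claim group — no reversal.

No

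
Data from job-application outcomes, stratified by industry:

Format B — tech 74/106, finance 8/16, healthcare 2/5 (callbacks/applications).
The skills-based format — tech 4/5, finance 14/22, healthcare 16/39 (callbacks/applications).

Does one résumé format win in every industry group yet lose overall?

Yes

Tech: Format B 74/106 = 69.8%, the skills-based format 4/5 = 80.0% → the skills-based format
Finance: Format B 8/16 = 50.0%, the skills-based format 14/22 = 63.6% → the skills-based format
Healthcare: Format B 2/5 = 40.0%, the skills-based format 16/39 = 41.0% → the skills-based format
Overall: Format B 84/127 = 66.1%, the skills-based format 34/66 = 51.5% → Format B
The skills-based format wins each industry group but Format B wins overall — the comparison reverses. The skills-based format's applications skew toward healthcare, which has a lower base rate.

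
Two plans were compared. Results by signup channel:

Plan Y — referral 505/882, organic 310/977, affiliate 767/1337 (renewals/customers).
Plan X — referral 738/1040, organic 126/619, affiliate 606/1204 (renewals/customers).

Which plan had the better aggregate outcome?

Referral: Plan Y 505/882 = 57.3%, Plan X 738/1040 = 71.0% → Plan X
Organic: Plan Y 310/977 = 31.7%, Plan X 126/619 = 20.4% → Plan Y
Affiliate: Plan Y 767/1337 = 57.4%, Plan X 606/1204 = 50.3% → Plan Y
Overall: Plan Y 1582/3196 = 49.5%, Plan X 1470/2863 = 51.3% → Plan X
(Neither sweeps every signup group, but Plan X has the higher pooled rate.)

Plan X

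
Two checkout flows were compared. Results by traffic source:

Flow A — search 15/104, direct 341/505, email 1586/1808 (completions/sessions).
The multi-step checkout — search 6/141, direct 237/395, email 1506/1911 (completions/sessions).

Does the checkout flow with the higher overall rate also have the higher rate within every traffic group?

Yes

Search: Flow A 15/104 = 14.4%, the multi-step checkout 6/141 = 4.3% → Flow A
Direct: Flow A 341/505 = 67.5%, the multi-step checkout 237/395 = 60.0% → Flow A
Email: Flow A 1586/1808 = 87.7%, the multi-step checkout 1506/1911 = 78.8% → Flow A
Overall: Flow A 1942/2417 = 80.3%, the multi-step checkout 1749/2447 = 71.5% → Flow A
Flow A wins overall and in every traffic group — no reversal.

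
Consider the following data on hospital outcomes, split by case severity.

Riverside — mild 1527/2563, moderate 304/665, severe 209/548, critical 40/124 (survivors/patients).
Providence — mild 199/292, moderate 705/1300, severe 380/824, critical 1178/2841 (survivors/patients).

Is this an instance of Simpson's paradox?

Mild: Riverside 1527/2563 = 59.6%, Providence 199/292 = 68.2% → Providence
Moderate: Riverside 304/665 = 45.7%, Providence 705/1300 = 54.2% → Providence
Severe: Riverside 209/548 = 38.1%, Providence 380/824 = 46.1% → Providence
Critical: Riverside 40/124 = 32.3%, Providence 1178/2841 = 41.5% → Providence
Overall: Riverside 2080/3900 = 53.3%, Providence 2462/5257 = 46.8% → Riverside
Providence wins each case group but Riverside wins overall — the comparison reverses. Providence's patients skew toward critical, which has a lower base rate.

Yes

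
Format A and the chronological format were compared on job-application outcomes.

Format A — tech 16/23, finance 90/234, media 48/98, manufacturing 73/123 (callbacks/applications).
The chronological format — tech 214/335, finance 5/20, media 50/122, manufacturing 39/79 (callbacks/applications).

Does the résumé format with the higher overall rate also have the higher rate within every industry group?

No

Tech: Format A 16/23 = 69.6%, the chronological format 214/335 = 63.9% → Format A
Finance: Format A 90/234 = 38.5%, the chronological format 5/20 = 25.0% → Format A
Media: Format A 48/98 = 49.0%, the chronological format 50/122 = 41.0% → Format A
Manufacturing: Format A 73/123 = 59.3%, the chronological format 39/79 = 49.4% → Format A
Overall: Format A 227/478 = 47.5%, the chronological format 308/556 = 55.4% → the chronological format
Format A wins each industry group but the chronological format wins overall — the comparison reverses. Format A's applications skew toward finance, which has a lower base rate.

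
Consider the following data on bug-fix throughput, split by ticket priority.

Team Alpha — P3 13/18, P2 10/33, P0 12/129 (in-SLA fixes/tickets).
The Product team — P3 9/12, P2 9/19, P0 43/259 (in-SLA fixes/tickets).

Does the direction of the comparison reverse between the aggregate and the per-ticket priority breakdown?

P3: Team Alpha 13/18 = 72.2%, the Product team 9/12 = 75.0% → the Product team
P2: Team Alpha 10/33 = 30.3%, the Product team 9/19 = 47.4% → the Product team
P0: Team Alpha 12/129 = 9.3%, the Product team 43/259 = 16.6% → the Product team
Overall: Team Alpha 35/180 = 19.4%, the Product team 61/290 = 21.0% → the Product team
The Product team wins overall and in every ticket group — no reversal.

No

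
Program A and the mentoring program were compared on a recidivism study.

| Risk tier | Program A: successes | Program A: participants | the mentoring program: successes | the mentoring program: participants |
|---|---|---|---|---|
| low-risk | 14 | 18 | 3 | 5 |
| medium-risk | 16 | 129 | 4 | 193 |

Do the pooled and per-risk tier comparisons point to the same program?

Low-risk: Program A 14/18 = 77.8%, the mentoring program 3/5 = 60.0% → Program A
Medium-risk: Program A 16/129 = 12.4%, the mentoring program 4/193 = 2.1% → Program A
Overall: Program A 30/147 = 20.4%, the mentoring program 7/198 = 3.5% → Program A
Program A wins overall and in every risk group — no reversal.

Yes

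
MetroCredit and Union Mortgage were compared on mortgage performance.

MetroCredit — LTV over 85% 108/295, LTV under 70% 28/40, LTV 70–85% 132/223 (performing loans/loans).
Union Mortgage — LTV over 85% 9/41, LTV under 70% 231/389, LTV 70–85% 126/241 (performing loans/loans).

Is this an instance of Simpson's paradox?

Yes

LTV over 85%: MetroCredit 108/295 = 36.6%, Union Mortgage 9/41 = 22.0% → MetroCredit
LTV under 70%: MetroCredit 28/40 = 70.0%, Union Mortgage 231/389 = 59.4% → MetroCredit
LTV 70–85%: MetroCredit 132/223 = 59.2%, Union Mortgage 126/241 = 52.3% → MetroCredit
Overall: MetroCredit 268/558 = 48.0%, Union Mortgage 366/671 = 54.5% → Union Mortgage
MetroCredit wins each loan-to-value group but Union Mortgage wins overall — the comparison reverses. MetroCredit's loans skew toward LTV over 85%, which has a lower base rate.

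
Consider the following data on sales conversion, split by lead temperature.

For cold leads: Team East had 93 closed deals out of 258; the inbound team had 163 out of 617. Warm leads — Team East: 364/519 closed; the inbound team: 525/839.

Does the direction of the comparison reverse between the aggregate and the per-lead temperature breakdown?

No

Cold: Team East 93/258 = 36.0%, the inbound team 163/617 = 26.4% → Team East
Warm: Team East 364/519 = 70.1%, the inbound team 525/839 = 62.6% → Team East
Overall: Team East 457/777 = 58.8%, the inbound team 688/1456 = 47.3% → Team East
Team East wins overall and in every lead group — no reversal.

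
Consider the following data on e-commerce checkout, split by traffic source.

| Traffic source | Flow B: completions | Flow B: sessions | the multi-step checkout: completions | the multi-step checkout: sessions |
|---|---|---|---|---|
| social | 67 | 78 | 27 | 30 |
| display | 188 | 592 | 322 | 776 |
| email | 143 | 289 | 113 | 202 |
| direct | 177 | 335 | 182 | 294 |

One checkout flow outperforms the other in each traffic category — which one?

the multi-step checkout

Social: Flow B 67/78 = 85.9%, the multi-step checkout 27/30 = 90.0% → the multi-step checkout
Display: Flow B 188/592 = 31.8%, the multi-step checkout 322/776 = 41.5% → the multi-step checkout
Email: Flow B 143/289 = 49.5%, the multi-step checkout 113/202 = 55.9% → the multi-step checkout
Direct: Flow B 177/335 = 52.8%, the multi-step checkout 182/294 = 61.9% → the multi-step checkout
The multi-step checkout has the higher rate in all 4 groups.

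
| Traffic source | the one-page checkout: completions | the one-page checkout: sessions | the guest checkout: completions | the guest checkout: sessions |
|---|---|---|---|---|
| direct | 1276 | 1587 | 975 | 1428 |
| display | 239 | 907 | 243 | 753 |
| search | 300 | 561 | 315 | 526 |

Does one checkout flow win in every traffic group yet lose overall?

Direct: the one-page checkout 1276/1587 = 80.4%, the guest checkout 975/1428 = 68.3% → the one-page checkout
Display: the one-page checkout 239/907 = 26.4%, the guest checkout 243/753 = 32.3% → the guest checkout
Search: the one-page checkout 300/561 = 53.5%, the guest checkout 315/526 = 59.9% → the guest checkout
Overall: the one-page checkout 1815/3055 = 59.4%, the guest checkout 1533/2707 = 56.6% → the one-page checkout
Neither sweeps: the one-page checkout wins 1 of 3 groups, the guest checkout wins 2. The one-page checkout wins overall but not every group — no Simpson reversal.

No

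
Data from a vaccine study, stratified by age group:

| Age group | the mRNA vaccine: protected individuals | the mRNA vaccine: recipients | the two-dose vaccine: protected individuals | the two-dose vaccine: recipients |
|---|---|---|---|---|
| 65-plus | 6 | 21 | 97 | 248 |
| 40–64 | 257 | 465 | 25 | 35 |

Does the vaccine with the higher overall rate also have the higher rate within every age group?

65-plus: the mRNA vaccine 6/21 = 28.6%, the two-dose vaccine 97/248 = 39.1% → the two-dose vaccine
40–64: the mRNA vaccine 257/465 = 55.3%, the two-dose vaccine 25/35 = 71.4% → the two-dose vaccine
Overall: the mRNA vaccine 263/486 = 54.1%, the two-dose vaccine 122/283 = 43.1% → the mRNA vaccine
The two-dose vaccine wins each age group but the mRNA vaccine wins overall — the comparison reverses. The two-dose vaccine's recipients skew toward 65-plus, which has a lower base rate.

No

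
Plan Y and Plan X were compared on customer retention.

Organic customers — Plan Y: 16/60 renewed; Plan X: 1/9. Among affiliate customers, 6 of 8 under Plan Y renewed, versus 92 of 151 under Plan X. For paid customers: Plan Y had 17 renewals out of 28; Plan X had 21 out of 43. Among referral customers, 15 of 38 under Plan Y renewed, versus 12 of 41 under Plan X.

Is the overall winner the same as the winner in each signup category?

Organic: Plan Y 16/60 = 26.7%, Plan X 1/9 = 11.1% → Plan Y
Affiliate: Plan Y 6/8 = 75.0%, Plan X 92/151 = 60.9% → Plan Y
Paid: Plan Y 17/28 = 60.7%, Plan X 21/43 = 48.8% → Plan Y
Referral: Plan Y 15/38 = 39.5%, Plan X 12/41 = 29.3% → Plan Y
Overall: Plan Y 54/134 = 40.3%, Plan X 126/244 = 51.6% → Plan X
Plan Y wins each signup group but Plan X wins overall — the comparison reverses. Plan Y's customers skew toward organic, which has a lower base rate.

No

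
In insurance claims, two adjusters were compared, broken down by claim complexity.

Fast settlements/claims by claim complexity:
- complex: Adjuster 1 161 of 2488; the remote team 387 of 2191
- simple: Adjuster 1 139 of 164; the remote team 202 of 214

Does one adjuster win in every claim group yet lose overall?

No

Complex: Adjuster 1 161/2488 = 6.5%, the remote team 387/2191 = 17.7% → the remote team
Simple: Adjuster 1 139/164 = 84.8%, the remote team 202/214 = 94.4% → the remote team
Overall: Adjuster 1 300/2652 = 11.3%, the remote team 589/2405 = 24.5% → the remote team
The remote team wins overall and in every claim group — no reversal.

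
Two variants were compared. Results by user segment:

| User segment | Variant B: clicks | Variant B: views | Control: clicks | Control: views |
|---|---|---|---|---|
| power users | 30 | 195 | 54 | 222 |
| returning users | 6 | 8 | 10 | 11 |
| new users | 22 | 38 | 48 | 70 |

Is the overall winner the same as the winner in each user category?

Power users: Variant B 30/195 = 15.4%, Control 54/222 = 24.3% → Control
Returning users: Variant B 6/8 = 75.0%, Control 10/11 = 90.9% → Control
New users: Variant B 22/38 = 57.9%, Control 48/70 = 68.6% → Control
Overall: Variant B 58/241 = 24.1%, Control 112/303 = 37.0% → Control
Control wins overall and in every user group — no reversal.

Yes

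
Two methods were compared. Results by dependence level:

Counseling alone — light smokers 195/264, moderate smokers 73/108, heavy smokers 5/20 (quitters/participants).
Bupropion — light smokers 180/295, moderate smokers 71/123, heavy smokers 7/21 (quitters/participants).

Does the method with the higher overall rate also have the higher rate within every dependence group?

No

Light smokers: counseling alone 195/264 = 73.9%, bupropion 180/295 = 61.0% → counseling alone
Moderate smokers: counseling alone 73/108 = 67.6%, bupropion 71/123 = 57.7% → counseling alone
Heavy smokers: counseling alone 5/20 = 25.0%, bupropion 7/21 = 33.3% → bupropion
Overall: counseling alone 273/392 = 69.6%, bupropion 258/439 = 58.8% → counseling alone
Neither sweeps: counseling alone wins 2 of 3 groups, bupropion wins 1. Counseling alone wins overall but not every group — no Simpson reversal.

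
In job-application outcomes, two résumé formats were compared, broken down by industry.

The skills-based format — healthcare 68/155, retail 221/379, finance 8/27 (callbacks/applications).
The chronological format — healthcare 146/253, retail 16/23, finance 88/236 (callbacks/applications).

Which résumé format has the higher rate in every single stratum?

Healthcare: the skills-based format 68/155 = 43.9%, the chronological format 146/253 = 57.7% → the chronological format
Retail: the skills-based format 221/379 = 58.3%, the chronological format 16/23 = 69.6% → the chronological format
Finance: the skills-based format 8/27 = 29.6%, the chronological format 88/236 = 37.3% → the chronological format
The chronological format has the higher rate in all 3 groups.

the chronological format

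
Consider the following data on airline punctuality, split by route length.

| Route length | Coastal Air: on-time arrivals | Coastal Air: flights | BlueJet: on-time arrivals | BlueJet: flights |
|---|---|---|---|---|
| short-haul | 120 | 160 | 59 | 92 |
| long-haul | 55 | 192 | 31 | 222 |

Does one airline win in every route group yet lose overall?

Short-haul: Coastal Air 120/160 = 75.0%, BlueJet 59/92 = 64.1% → Coastal Air
Long-haul: Coastal Air 55/192 = 28.6%, BlueJet 31/222 = 14.0% → Coastal Air
Overall: Coastal Air 175/352 = 49.7%, BlueJet 90/314 = 28.7% → Coastal Air
Coastal Air wins overall and in every route group — no reversal.

No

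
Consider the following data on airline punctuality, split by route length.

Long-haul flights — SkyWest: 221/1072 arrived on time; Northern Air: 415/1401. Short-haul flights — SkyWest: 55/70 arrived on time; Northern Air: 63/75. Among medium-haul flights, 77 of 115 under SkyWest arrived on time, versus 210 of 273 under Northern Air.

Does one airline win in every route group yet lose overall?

Long-haul: SkyWest 221/1072 = 20.6%, Northern Air 415/1401 = 29.6% → Northern Air
Short-haul: SkyWest 55/70 = 78.6%, Northern Air 63/75 = 84.0% → Northern Air
Medium-haul: SkyWest 77/115 = 67.0%, Northern Air 210/273 = 76.9% → Northern Air
Overall: SkyWest 353/1257 = 28.1%, Northern Air 688/1749 = 39.3% → Northern Air
Northern Air wins overall and in every route group — no reversal.

No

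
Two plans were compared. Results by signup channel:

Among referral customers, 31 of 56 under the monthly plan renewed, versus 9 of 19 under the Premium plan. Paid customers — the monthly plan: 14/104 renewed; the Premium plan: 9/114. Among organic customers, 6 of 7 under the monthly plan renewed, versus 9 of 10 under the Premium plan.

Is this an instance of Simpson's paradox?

No

Referral: the monthly plan 31/56 = 55.4%, the Premium plan 9/19 = 47.4% → the monthly plan
Paid: the monthly plan 14/104 = 13.5%, the Premium plan 9/114 = 7.9% → the monthly plan
Organic: the monthly plan 6/7 = 85.7%, the Premium plan 9/10 = 90.0% → the Premium plan
Overall: the monthly plan 51/167 = 30.5%, the Premium plan 27/143 = 18.9% → the monthly plan
Neither sweeps: the monthly plan wins 2 of 3 groups, the Premium plan wins 1. The monthly plan wins overall but not every group — no Simpson reversal.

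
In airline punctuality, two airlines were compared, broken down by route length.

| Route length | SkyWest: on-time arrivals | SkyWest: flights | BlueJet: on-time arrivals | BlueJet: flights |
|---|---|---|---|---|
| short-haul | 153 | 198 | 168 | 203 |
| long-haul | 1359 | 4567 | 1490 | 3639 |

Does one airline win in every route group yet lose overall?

Short-haul: SkyWest 153/198 = 77.3%, BlueJet 168/203 = 82.8% → BlueJet
Long-haul: SkyWest 1359/4567 = 29.8%, BlueJet 1490/3639 = 40.9% → BlueJet
Overall: SkyWest 1512/4765 = 31.7%, BlueJet 1658/3842 = 43.2% → BlueJet
BlueJet wins overall and in every route group — no reversal.

No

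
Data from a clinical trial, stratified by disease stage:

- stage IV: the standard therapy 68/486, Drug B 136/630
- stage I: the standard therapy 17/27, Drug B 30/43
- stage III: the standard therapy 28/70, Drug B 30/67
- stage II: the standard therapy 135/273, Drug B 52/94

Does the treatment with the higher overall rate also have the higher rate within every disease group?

Yes

Stage IV: the standard therapy 68/486 = 14.0%, Drug B 136/630 = 21.6% → Drug B
Stage I: the standard therapy 17/27 = 63.0%, Drug B 30/43 = 69.8% → Drug B
Stage III: the standard therapy 28/70 = 40.0%, Drug B 30/67 = 44.8% → Drug B
Stage II: the standard therapy 135/273 = 49.5%, Drug B 52/94 = 55.3% → Drug B
Overall: the standard therapy 248/856 = 29.0%, Drug B 248/834 = 29.7% → Drug B
Drug B wins overall and in every disease group — no reversal.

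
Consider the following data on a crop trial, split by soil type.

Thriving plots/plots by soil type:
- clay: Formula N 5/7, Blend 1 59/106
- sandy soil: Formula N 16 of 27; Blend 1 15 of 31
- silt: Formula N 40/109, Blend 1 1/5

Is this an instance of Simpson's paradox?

Clay: Formula N 5/7 = 71.4%, Blend 1 59/106 = 55.7% → Formula N
Sandy soil: Formula N 16/27 = 59.3%, Blend 1 15/31 = 48.4% → Formula N
Silt: Formula N 40/109 = 36.7%, Blend 1 1/5 = 20.0% → Formula N
Overall: Formula N 61/143 = 42.7%, Blend 1 75/142 = 52.8% → Blend 1
Formula N wins each soil group but Blend 1 wins overall — the comparison reverses. Formula N's plots skew toward silt, which has a lower base rate.

Yes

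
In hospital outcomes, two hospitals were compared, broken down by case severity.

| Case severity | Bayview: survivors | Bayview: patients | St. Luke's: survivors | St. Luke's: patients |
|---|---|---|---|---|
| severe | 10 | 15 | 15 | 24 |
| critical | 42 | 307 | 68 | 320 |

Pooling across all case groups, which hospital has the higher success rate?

Severe: Bayview 10/15 = 66.7%, St. Luke's 15/24 = 62.5% → Bayview
Critical: Bayview 42/307 = 13.7%, St. Luke's 68/320 = 21.2% → St. Luke's
Overall: Bayview 52/322 = 16.1%, St. Luke's 83/344 = 24.1% → St. Luke's
(Neither sweeps every case group, but St. Luke's has the higher pooled rate.)

St. Luke's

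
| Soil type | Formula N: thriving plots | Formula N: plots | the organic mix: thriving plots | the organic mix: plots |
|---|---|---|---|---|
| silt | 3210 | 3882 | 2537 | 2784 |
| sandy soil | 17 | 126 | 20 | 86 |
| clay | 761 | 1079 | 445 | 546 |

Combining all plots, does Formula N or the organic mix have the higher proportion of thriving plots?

the organic mix

Silt: Formula N 3210/3882 = 82.7%, the organic mix 2537/2784 = 91.1% → the organic mix
Sandy soil: Formula N 17/126 = 13.5%, the organic mix 20/86 = 23.3% → the organic mix
Clay: Formula N 761/1079 = 70.5%, the organic mix 445/546 = 81.5% → the organic mix
Overall: Formula N 3988/5087 = 78.4%, the organic mix 3002/3416 = 87.9% → the organic mix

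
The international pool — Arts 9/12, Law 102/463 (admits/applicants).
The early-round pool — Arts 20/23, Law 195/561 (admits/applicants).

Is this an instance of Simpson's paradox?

No

Arts: the international pool 9/12 = 75.0%, the early-round pool 20/23 = 87.0% → the early-round pool
Law: the international pool 102/463 = 22.0%, the early-round pool 195/561 = 34.8% → the early-round pool
Overall: the international pool 111/475 = 23.4%, the early-round pool 215/584 = 36.8% → the early-round pool
The early-round pool wins overall and in every department group — no reversal.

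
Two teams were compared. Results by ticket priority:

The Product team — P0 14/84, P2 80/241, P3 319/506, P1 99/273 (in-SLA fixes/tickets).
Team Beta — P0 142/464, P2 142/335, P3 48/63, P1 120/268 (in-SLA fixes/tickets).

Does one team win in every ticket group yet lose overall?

Yes

P0: the Product team 14/84 = 16.7%, Team Beta 142/464 = 30.6% → Team Beta
P2: the Product team 80/241 = 33.2%, Team Beta 142/335 = 42.4% → Team Beta
P3: the Product team 319/506 = 63.0%, Team Beta 48/63 = 76.2% → Team Beta
P1: the Product team 99/273 = 36.3%, Team Beta 120/268 = 44.8% → Team Beta
Overall: the Product team 512/1104 = 46.4%, Team Beta 452/1130 = 40.0% → the Product team
Team Beta wins each ticket group but the Product team wins overall — the comparison reverses. Team Beta's tickets skew toward P0, which has a lower base rate.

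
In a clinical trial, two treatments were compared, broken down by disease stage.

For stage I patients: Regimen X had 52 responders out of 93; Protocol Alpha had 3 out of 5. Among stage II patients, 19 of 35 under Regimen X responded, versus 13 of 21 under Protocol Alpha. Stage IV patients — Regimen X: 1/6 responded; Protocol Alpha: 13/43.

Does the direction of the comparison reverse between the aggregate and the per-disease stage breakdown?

Yes

Stage I: Regimen X 52/93 = 55.9%, Protocol Alpha 3/5 = 60.0% → Protocol Alpha
Stage II: Regimen X 19/35 = 54.3%, Protocol Alpha 13/21 = 61.9% → Protocol Alpha
Stage IV: Regimen X 1/6 = 16.7%, Protocol Alpha 13/43 = 30.2% → Protocol Alpha
Overall: Regimen X 72/134 = 53.7%, Protocol Alpha 29/69 = 42.0% → Regimen X
Protocol Alpha wins each disease group but Regimen X wins overall — the comparison reverses. Protocol Alpha's patients skew toward stage IV, which has a lower base rate.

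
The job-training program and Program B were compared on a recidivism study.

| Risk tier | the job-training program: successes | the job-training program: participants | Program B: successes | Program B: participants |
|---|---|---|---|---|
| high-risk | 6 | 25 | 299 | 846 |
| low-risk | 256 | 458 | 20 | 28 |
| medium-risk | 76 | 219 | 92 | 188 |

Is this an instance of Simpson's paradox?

Yes

High-risk: the job-training program 6/25 = 24.0%, Program B 299/846 = 35.3% → Program B
Low-risk: the job-training program 256/458 = 55.9%, Program B 20/28 = 71.4% → Program B
Medium-risk: the job-training program 76/219 = 34.7%, Program B 92/188 = 48.9% → Program B
Overall: the job-training program 338/702 = 48.1%, Program B 411/1062 = 38.7% → the job-training program
Program B wins each risk group but the job-training program wins overall — the comparison reverses. Program B's participants skew toward high-risk, which has a lower base rate.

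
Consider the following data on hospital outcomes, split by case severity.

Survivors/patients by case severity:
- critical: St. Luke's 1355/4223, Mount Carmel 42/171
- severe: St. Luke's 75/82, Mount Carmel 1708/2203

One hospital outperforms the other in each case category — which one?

Critical: St. Luke's 1355/4223 = 32.1%, Mount Carmel 42/171 = 24.6% → St. Luke's
Severe: St. Luke's 75/82 = 91.5%, Mount Carmel 1708/2203 = 77.5% → St. Luke's
St. Luke's has the higher rate in both groups.

St. Luke's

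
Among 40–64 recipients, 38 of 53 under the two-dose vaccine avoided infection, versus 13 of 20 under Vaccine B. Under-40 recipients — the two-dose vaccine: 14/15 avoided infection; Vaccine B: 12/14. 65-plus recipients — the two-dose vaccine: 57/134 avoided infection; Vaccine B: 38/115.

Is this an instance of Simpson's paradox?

No

40–64: the two-dose vaccine 38/53 = 71.7%, Vaccine B 13/20 = 65.0% → the two-dose vaccine
Under-40: the two-dose vaccine 14/15 = 93.3%, Vaccine B 12/14 = 85.7% → the two-dose vaccine
65-plus: the two-dose vaccine 57/134 = 42.5%, Vaccine B 38/115 = 33.0% → the two-dose vaccine
Overall: the two-dose vaccine 109/202 = 54.0%, Vaccine B 63/149 = 42.3% → the two-dose vaccine
The two-dose vaccine wins overall and in every age group — no reversal.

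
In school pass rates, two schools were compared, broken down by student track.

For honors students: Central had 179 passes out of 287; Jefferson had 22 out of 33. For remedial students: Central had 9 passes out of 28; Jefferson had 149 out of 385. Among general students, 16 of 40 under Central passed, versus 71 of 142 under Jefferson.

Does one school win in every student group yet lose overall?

Yes

Honors: Central 179/287 = 62.4%, Jefferson 22/33 = 66.7% → Jefferson
Remedial: Central 9/28 = 32.1%, Jefferson 149/385 = 38.7% → Jefferson
General: Central 16/40 = 40.0%, Jefferson 71/142 = 50.0% → Jefferson
Overall: Central 204/355 = 57.5%, Jefferson 242/560 = 43.2% → Central
Jefferson wins each student group but Central wins overall — the comparison reverses. Jefferson's students skew toward remedial, which has a lower base rate.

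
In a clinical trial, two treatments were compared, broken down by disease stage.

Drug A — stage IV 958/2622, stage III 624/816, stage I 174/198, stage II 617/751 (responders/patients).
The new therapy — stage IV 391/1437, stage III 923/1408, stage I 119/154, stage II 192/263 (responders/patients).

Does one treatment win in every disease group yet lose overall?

No

Stage IV: Drug A 958/2622 = 36.5%, the new therapy 391/1437 = 27.2% → Drug A
Stage III: Drug A 624/816 = 76.5%, the new therapy 923/1408 = 65.6% → Drug A
Stage I: Drug A 174/198 = 87.9%, the new therapy 119/154 = 77.3% → Drug A
Stage II: Drug A 617/751 = 82.2%, the new therapy 192/263 = 73.0% → Drug A
Overall: Drug A 2373/4387 = 54.1%, the new therapy 1625/3262 = 49.8% → Drug A
Drug A wins overall and in every disease group — no reversal.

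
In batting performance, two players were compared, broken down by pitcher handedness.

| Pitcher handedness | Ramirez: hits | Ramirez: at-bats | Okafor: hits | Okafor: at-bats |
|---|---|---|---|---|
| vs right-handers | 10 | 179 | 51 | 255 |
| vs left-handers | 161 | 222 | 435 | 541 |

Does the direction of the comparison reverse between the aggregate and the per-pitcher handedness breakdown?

No

Vs right-handers: Ramirez 10/179 = 5.6%, Okafor 51/255 = 20.0% → Okafor
Vs left-handers: Ramirez 161/222 = 72.5%, Okafor 435/541 = 80.4% → Okafor
Overall: Ramirez 171/401 = 42.6%, Okafor 486/796 = 61.1% → Okafor
Okafor wins overall and in every pitcher group — no reversal.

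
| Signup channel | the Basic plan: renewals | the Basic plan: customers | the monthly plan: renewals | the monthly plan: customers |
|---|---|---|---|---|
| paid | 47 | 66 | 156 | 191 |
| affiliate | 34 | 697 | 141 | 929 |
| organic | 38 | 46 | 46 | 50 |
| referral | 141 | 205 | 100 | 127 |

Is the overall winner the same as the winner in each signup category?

Paid: the Basic plan 47/66 = 71.2%, the monthly plan 156/191 = 81.7% → the monthly plan
Affiliate: the Basic plan 34/697 = 4.9%, the monthly plan 141/929 = 15.2% → the monthly plan
Organic: the Basic plan 38/46 = 82.6%, the monthly plan 46/50 = 92.0% → the monthly plan
Referral: the Basic plan 141/205 = 68.8%, the monthly plan 100/127 = 78.7% → the monthly plan
Overall: the Basic plan 260/1014 = 25.6%, the monthly plan 443/1297 = 34.2% → the monthly plan
The monthly plan wins overall and in every signup group — no reversal.

Yes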